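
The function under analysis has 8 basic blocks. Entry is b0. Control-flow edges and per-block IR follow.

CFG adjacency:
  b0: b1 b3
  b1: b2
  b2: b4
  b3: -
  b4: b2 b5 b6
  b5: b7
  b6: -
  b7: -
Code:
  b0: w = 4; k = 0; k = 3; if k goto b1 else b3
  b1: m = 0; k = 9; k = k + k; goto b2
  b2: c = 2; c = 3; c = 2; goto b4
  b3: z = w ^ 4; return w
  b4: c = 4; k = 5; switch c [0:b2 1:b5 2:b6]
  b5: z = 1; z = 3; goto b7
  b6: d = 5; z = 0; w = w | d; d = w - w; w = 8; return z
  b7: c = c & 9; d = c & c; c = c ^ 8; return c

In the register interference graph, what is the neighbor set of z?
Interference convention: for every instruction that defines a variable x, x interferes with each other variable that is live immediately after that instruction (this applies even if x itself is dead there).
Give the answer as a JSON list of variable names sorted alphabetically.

Answer: ["c", "d", "w"]

Working:
Block summaries:
  b0: {k,w} / ∅
  b1: {k,m} / ∅
  b2: {c} / ∅
  b3: {z} / {w}
  b4: {c,k} / ∅
  b5: {z} / ∅
  b6: {d,w,z} / {w}
  b7: {c,d} / {c}

Live sets:
  b0 li=∅ lo={w}
  b1 li={w} lo={w}
  b2 li={w} lo={w}
  b3 li={w} lo=∅
  b4 li={w} lo={c,w}
  b5 li={c} lo={c}
  b6 li={w} lo=∅
  b7 li={c} lo=∅

Conflict graph:
  c — {d,k,w,z}
  d — {c,w,z}
  k — {c,w}
  m — {w}
  w — {c,d,k,m,z}
  z — {c,d,w}

N(z) = ["c", "d", "w"]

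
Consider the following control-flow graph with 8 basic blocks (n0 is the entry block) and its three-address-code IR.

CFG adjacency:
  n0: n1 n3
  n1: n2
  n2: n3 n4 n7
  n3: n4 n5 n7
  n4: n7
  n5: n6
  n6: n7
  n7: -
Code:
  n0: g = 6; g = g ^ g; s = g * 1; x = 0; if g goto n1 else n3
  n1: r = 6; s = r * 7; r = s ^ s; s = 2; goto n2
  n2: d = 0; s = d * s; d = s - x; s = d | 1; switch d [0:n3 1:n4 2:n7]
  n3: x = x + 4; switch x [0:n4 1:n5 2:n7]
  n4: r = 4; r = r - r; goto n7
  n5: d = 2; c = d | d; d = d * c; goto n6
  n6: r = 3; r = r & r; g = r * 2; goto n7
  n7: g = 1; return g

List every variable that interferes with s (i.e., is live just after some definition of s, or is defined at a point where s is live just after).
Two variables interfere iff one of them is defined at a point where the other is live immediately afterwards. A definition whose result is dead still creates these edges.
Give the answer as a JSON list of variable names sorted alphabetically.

def/use:
  n0: {g,s,x} / ∅
  n1: {r,s} / ∅
  n2: {d,s} / {s,x}
  n3: {x} / {x}
  n4: {r} / ∅
  n5: {c,d} / ∅
  n6: {g,r} / ∅
  n7: {g} / ∅

Live sets:
  live n0: ∅→{x}
  live n1: {x}→{s,x}
  live n2: {s,x}→{x}
  live n3: {x}→∅
  live n4: ∅→∅
  live n5: ∅→∅
  live n6: ∅→∅
  live n7: ∅→∅

Interfere edges:
  c: {d}
  d: {c,s,x}
  g: {s,x}
  r: {x}
  s: {d,g,x}
  x: {d,g,r,s}

N(s) = ["d", "g", "x"]

Answer: ["d", "g", "x"]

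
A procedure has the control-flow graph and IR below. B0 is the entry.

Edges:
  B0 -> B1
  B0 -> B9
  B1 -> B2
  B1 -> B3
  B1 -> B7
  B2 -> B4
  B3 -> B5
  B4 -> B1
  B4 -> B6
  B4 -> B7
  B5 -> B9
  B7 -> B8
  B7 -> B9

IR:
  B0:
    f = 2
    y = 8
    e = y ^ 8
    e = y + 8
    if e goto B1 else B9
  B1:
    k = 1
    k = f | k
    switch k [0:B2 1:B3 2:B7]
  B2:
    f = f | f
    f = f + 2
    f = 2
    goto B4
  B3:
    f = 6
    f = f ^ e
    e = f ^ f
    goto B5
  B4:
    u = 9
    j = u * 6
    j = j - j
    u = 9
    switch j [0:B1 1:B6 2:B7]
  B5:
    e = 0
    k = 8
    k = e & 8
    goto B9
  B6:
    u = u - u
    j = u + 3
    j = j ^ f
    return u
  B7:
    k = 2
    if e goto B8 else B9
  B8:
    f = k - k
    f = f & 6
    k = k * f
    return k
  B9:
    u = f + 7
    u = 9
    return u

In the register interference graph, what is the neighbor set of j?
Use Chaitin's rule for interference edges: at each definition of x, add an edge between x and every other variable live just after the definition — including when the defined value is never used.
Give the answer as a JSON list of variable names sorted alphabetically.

Block summaries:
  B0: def={e,f,y} ue=∅
  B1: def={k} ue={f}
  B2: def={f} ue={f}
  B3: def={e,f} ue={e}
  B4: def={j,u} ue=∅
  B5: def={e,k} ue=∅
  B6: def={j,u} ue={f,u}
  B7: def={k} ue={e}
  B8: def={f,k} ue={k}
  B9: def={u} ue={f}

Backward fixpoint:
  B0: in=∅ out={e,f}
  B1: in={e,f} out={e,f}
  B2: in={e,f} out={e,f}
  B3: in={e} out={f}
  B4: in={e,f} out={e,f,u}
  B5: in={f} out={f}
  B6: in={f,u} out=∅
  B7: in={e,f} out={f,k}
  B8: in={k} out=∅
  B9: in={f} out=∅

Interference:
  e↔{f,j,k,u,y}
  f↔{e,j,k,u,y}
  j↔{e,f,u}
  k↔{e,f}
  u↔{e,f,j}
  y↔{e,f}

N(j) = ["e", "f", "u"]

Answer: ["e", "f", "u"]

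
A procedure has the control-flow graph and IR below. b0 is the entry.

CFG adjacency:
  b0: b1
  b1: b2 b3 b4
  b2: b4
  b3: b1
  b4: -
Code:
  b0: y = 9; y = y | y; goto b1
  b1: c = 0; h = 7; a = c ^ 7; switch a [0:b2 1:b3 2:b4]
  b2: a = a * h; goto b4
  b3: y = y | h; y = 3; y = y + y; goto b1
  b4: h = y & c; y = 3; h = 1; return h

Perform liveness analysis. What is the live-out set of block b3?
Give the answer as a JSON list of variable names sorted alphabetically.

Answer: ["y"]

Derivation:
Block summaries:
  b0: {y} / ∅
  b1: {a,c,h} / ∅
  b2: {a} / {a,h}
  b3: {y} / {h,y}
  b4: {h,y} / {c,y}

Live sets:
  b0 li=∅ lo={y}
  b1 li={y} lo={a,c,h,y}
  b2 li={a,c,h,y} lo={c,y}
  b3 li={h,y} lo={y}
  b4 li={c,y} lo=∅

live-out(b3) = ["y"]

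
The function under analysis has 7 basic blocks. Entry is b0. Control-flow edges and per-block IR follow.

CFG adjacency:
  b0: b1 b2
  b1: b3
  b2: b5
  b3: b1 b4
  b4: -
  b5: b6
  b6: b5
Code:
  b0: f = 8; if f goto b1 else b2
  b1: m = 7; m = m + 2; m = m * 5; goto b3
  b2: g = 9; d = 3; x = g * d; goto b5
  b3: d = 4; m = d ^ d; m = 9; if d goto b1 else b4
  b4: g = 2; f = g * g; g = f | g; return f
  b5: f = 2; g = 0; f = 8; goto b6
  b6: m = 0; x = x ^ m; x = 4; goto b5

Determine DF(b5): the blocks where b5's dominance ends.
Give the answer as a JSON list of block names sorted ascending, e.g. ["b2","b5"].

idom tree: b1←b0 b2←b0 b3←b1 b4←b3 b5←b2 b6←b5
Dom∩ at merges:
  b1: preds {b0,b3}: {b0} ∩ {b0,b1,b3} = {b0}; idom=b0
  b5: preds {b2,b6}: {b0,b2} ∩ {b0,b2,b5,b6} = {b0,b2}; idom=b2

DF derivation:
  join b1 pred b0: · stop@b0
  join b1 pred b3: b3→b1 stop@b0
  join b5 pred b2: · stop@b2
  join b5 pred b6: b6→b5 stop@b2
  b0 → ∅
  b1 → {b1}
  b2 → ∅
  b3 → {b1}
  b4 → ∅
  b5 → {b5}
  b6 → {b5}

DF(b5) = ["b5"]

Answer: ["b5"]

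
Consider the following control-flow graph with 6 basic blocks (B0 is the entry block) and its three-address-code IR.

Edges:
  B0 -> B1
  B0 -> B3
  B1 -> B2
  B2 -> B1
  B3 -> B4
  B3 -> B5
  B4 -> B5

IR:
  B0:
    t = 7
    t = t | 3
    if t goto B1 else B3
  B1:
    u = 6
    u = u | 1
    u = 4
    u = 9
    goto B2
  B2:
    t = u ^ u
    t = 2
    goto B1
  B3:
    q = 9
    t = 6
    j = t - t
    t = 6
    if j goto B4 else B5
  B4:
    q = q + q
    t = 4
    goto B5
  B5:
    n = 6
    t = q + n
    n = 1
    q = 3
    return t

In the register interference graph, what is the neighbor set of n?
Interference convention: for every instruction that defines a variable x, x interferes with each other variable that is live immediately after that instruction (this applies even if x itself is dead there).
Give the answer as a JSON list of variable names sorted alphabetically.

Answer: ["q", "t"]

Derivation:
Per-block:
  B0: {t} / ∅
  B1: {u} / ∅
  B2: {t} / {u}
  B3: {j,q,t} / ∅
  B4: {q,t} / {q}
  B5: {n,q,t} / {q}

Backward fixpoint:
  B0 li=∅ lo=∅
  B1 li=∅ lo={u}
  B2 li={u} lo=∅
  B3 li=∅ lo={q}
  B4 li={q} lo={q}
  B5 li={q} lo=∅

Interference:
  j: {q,t}
  n: {q,t}
  q: {j,n,t}
  t: {j,n,q}
  u: ∅

N(n) = ["q", "t"]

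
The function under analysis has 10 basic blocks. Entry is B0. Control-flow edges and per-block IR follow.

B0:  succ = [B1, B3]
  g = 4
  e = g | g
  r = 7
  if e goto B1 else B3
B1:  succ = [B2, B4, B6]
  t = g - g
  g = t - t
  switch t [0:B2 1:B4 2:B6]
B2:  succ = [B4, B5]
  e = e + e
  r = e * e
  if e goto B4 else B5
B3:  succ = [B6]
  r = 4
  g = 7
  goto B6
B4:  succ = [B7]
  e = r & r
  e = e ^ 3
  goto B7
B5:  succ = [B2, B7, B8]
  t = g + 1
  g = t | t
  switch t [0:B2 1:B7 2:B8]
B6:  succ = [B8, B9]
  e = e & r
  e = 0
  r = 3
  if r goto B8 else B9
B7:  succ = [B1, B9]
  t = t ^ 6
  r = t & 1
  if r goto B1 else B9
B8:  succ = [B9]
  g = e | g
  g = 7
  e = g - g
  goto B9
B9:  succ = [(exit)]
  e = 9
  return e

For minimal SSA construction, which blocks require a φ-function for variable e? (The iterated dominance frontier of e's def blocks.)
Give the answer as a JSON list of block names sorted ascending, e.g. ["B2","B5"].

idom tree: B1←B0 B2←B1 B3←B0 B4←B1 B5←B2 B6←B0 B7←B1 B8←B0 B9←B0
Dom∩ at merges:
  B1: preds {B0,B7}: {B0} ∩ {B0,B1,B7} = {B0}; idom=B0
  B2: preds {B1,B5}: {B0,B1} ∩ {B0,B1,B2,B5} = {B0,B1}; idom=B1
  B4: preds {B1,B2}: {B0,B1} ∩ {B0,B1,B2} = {B0,B1}; idom=B1
  B6: preds {B1,B3}: {B0,B1} ∩ {B0,B3} = {B0}; idom=B0
  B7: preds {B4,B5}: {B0,B1,B4} ∩ {B0,B1,B2,B5} = {B0,B1}; idom=B1
  B8: preds {B5,B6}: {B0,B1,B2,B5} ∩ {B0,B6} = {B0}; idom=B0
  B9: preds {B6,B7,B8}: {B0,B6} ∩ {B0,B1,B7} ∩ {B0,B8} = {B0}; idom=B0

Frontier:
  B1←B0: walk · to B0
  B1←B7: walk B7→B1 to B0
  B2←B1: walk · to B1
  B2←B5: walk B5→B2 to B1
  B4←B1: walk · to B1
  B4←B2: walk B2 to B1
  B6←B1: walk B1 to B0
  B6←B3: walk B3 to B0
  B7←B4: walk B4 to B1
  B7←B5: walk B5→B2 to B1
  B8←B5: walk B5→B2→B1 to B0
  B8←B6: walk B6 to B0
  B9←B6: walk B6 to B0
  B9←B7: walk B7→B1 to B0
  B9←B8: walk B8 to B0
  DF(B0)=∅
  DF(B1)={B1,B6,B8,B9}
  DF(B2)={B2,B4,B7,B8}
  DF(B3)={B6}
  DF(B4)={B7}
  DF(B5)={B2,B7,B8}
  DF(B6)={B8,B9}
  DF(B7)={B1,B9}
  DF(B8)={B9}
  DF(B9)=∅

φ for e: defs {B0,B2,B4,B6,B8,B9}
  DF⁺ = {B1,B2,B4,B6,B7,B8,B9}

Answer: ["B1", "B2", "B4", "B6", "B7", "B8", "B9"]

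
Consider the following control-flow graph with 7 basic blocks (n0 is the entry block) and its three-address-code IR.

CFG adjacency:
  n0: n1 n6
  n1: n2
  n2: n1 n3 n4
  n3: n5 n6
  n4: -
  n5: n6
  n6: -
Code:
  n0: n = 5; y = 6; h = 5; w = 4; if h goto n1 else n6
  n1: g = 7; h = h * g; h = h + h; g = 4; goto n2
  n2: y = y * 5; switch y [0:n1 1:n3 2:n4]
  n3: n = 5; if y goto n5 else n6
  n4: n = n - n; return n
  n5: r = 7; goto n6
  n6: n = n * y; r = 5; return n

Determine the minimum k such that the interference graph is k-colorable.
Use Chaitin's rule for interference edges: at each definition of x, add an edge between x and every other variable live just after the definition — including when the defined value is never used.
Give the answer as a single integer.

Per-block:
  n0: def={h,n,w,y} ue=∅
  n1: def={g,h} ue={h}
  n2: def={y} ue={y}
  n3: def={n} ue={y}
  n4: def={n} ue={n}
  n5: def={r} ue=∅
  n6: def={n,r} ue={n,y}

Liveness:
  n0: in=∅ out={h,n,y}
  n1: in={h,n,y} out={h,n,y}
  n2: in={h,n,y} out={h,n,y}
  n3: in={y} out={n,y}
  n4: in={n} out=∅
  n5: in={n,y} out={n,y}
  n6: in={n,y} out=∅

Interference:
  g: {h,n,y}
  h: {g,n,w,y}
  n: {g,h,r,w,y}
  r: {n,y}
  w: {h,n,y}
  y: {g,h,n,r,w}

Registers:
  clique {g,h,n,y} ⇒ need ≥ 4
  assign g→R3 h→R2 n→R0 r→R2 w→R3 y→R1 — no edge inside a register ⇒ χ ≤ 4
  χ = 4

Answer: 4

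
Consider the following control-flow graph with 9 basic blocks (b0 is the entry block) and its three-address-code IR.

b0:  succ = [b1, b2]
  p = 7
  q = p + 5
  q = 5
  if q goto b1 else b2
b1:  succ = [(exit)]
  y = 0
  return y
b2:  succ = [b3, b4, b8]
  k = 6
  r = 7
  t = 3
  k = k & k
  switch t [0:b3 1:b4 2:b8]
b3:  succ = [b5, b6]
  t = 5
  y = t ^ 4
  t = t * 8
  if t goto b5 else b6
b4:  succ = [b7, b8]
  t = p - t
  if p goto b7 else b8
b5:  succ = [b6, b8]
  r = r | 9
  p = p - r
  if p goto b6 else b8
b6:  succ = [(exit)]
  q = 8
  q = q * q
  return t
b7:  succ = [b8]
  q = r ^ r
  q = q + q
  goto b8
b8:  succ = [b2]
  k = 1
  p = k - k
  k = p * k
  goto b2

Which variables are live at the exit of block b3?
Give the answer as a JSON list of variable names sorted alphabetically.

Answer: ["p", "r", "t"]

Working:
Per-block:
  b0: def={p,q} ue=∅
  b1: def={y} ue=∅
  b2: def={k,r,t} ue=∅
  b3: def={t,y} ue=∅
  b4: def={t} ue={p,t}
  b5: def={p,r} ue={p,r}
  b6: def={q} ue={t}
  b7: def={q} ue={r}
  b8: def={k,p} ue=∅

Liveness:
  live b0: ∅→{p}
  live b1: ∅→∅
  live b2: {p}→{p,r,t}
  live b3: {p,r}→{p,r,t}
  live b4: {p,r,t}→{r}
  live b5: {p,r,t}→{t}
  live b6: {t}→∅
  live b7: {r}→∅
  live b8: ∅→{p}

live-out(b3) = ["p", "r", "t"]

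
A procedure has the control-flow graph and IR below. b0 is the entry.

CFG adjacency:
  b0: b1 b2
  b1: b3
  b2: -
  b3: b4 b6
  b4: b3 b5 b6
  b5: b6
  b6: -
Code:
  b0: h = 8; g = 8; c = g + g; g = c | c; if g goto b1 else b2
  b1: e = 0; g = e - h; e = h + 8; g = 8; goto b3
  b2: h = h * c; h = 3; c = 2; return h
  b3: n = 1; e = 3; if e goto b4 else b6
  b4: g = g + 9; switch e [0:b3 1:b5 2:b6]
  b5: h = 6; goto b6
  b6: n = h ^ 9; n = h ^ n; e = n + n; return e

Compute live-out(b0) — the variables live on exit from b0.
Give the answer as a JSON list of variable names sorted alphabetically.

Answer: ["c", "h"]

Working:
Per-block:
  b0: {c,g,h} / ∅
  b1: {e,g} / {h}
  b2: {c,h} / {c,h}
  b3: {e,n} / ∅
  b4: {g} / {e,g}
  b5: {h} / ∅
  b6: {e,n} / {h}

Liveness:
  live b0: ∅→{c,h}
  live b1: {h}→{g,h}
  live b2: {c,h}→∅
  live b3: {g,h}→{e,g,h}
  live b4: {e,g,h}→{g,h}
  live b5: ∅→{h}
  live b6: {h}→∅

live-out(b0) = ["c", "h"]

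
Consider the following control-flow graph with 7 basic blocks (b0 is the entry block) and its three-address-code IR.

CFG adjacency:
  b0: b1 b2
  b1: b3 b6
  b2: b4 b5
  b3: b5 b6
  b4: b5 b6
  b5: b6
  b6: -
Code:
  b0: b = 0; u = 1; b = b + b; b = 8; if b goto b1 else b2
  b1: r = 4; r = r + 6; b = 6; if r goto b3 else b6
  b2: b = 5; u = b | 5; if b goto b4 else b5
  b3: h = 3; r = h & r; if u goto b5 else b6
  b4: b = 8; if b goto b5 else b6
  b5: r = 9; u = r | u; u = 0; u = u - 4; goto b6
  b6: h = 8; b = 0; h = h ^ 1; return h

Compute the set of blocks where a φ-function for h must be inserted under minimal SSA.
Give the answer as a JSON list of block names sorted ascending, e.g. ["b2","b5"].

idom tree: b1←b0 b2←b0 b3←b1 b4←b2 b5←b0 b6←b0
Dom at joins:
  b5: preds {b2,b3,b4}: {b0,b2} ∩ {b0,b1,b3} ∩ {b0,b2,b4} = {b0}; idom=b0
  b6: preds {b1,b3,b4,b5}: {b0,b1} ∩ {b0,b1,b3} ∩ {b0,b2,b4} ∩ {b0,b5} = {b0}; idom=b0

DF walk-up:
  b5←b2: walk b2 to b0
  b5←b3: walk b3→b1 to b0
  b5←b4: walk b4→b2 to b0
  b6←b1: walk b1 to b0
  b6←b3: walk b3→b1 to b0
  b6←b4: walk b4→b2 to b0
  b6←b5: walk b5 to b0
  b0 → ∅
  b1 → {b5,b6}
  b2 → {b5,b6}
  b3 → {b5,b6}
  b4 → {b5,b6}
  b5 → {b6}
  b6 → ∅

φ for h: defs {b3,b6}
  DF⁺ = {b5,b6}

Answer: ["b5", "b6"]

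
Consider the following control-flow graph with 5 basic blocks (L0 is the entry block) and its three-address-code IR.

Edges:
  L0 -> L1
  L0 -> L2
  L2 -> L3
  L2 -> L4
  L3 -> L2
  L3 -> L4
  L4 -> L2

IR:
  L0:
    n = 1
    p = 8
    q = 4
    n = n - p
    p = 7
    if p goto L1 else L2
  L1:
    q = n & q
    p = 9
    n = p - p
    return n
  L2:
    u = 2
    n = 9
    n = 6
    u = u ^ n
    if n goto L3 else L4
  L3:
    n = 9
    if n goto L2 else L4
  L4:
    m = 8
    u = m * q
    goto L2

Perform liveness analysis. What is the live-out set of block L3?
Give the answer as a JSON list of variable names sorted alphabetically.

Block summaries:
  L0 def {n,p,q} use ∅
  L1 def {n,p,q} use {n,q}
  L2 def {n,u} use ∅
  L3 def {n} use ∅
  L4 def {m,u} use {q}

Live sets:
  L0 li=∅ lo={n,q}
  L1 li={n,q} lo=∅
  L2 li={q} lo={q}
  L3 li={q} lo={q}
  L4 li={q} lo={q}

live-out(L3) = ["q"]

Answer: ["q"]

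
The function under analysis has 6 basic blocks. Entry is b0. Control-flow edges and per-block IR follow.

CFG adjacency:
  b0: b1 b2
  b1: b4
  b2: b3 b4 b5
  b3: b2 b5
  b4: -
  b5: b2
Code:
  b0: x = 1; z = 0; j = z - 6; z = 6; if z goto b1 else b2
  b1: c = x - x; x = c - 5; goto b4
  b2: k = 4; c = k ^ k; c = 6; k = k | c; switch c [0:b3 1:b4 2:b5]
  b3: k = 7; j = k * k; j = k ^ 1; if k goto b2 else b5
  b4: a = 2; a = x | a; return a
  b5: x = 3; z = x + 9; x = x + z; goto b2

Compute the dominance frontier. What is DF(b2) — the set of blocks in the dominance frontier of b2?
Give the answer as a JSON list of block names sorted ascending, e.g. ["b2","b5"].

Answer: ["b2", "b4"]

Working:
idom tree: b1←b0 b2←b0 b3←b2 b4←b0 b5←b2
Join-block Dom:
  b2: preds {b0,b3,b5}: {b0} ∩ {b0,b2,b3} ∩ {b0,b2,b5} = {b0}; idom=b0
  b4: preds {b1,b2}: {b0,b1} ∩ {b0,b2} = {b0}; idom=b0
  b5: preds {b2,b3}: {b0,b2} ∩ {b0,b2,b3} = {b0,b2}; idom=b2

DF walk-up:
  join b2 pred b0: · stop@b0
  join b2 pred b3: b3→b2 stop@b0
  join b2 pred b5: b5→b2 stop@b0
  join b4 pred b1: b1 stop@b0
  join b4 pred b2: b2 stop@b0
  join b5 pred b2: · stop@b2
  join b5 pred b3: b3 stop@b2
  b0: DF=∅
  b1: DF={b4}
  b2: DF={b2,b4}
  b3: DF={b2,b5}
  b4: DF=∅
  b5: DF={b2}

DF(b2) = ["b2", "b4"]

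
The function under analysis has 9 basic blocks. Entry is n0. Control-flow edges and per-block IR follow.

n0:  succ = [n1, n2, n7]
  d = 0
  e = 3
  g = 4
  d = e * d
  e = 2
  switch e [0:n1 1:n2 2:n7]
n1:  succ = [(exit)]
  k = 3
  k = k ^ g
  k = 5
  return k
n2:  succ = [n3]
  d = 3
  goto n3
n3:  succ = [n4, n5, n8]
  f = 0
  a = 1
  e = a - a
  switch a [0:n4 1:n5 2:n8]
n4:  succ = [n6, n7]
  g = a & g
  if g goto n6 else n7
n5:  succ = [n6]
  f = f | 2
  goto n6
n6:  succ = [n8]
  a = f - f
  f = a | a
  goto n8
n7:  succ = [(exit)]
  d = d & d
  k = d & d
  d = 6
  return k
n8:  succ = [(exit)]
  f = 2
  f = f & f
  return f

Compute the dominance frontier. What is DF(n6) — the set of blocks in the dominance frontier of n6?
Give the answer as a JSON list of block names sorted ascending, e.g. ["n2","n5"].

Answer: ["n8"]

Working:
idom tree: n1←n0 n2←n0 n3←n2 n4←n3 n5←n3 n6←n3 n7←n0 n8←n3
Dom at joins:
  n6: preds {n4,n5}: {n0,n2,n3,n4} ∩ {n0,n2,n3,n5} = {n0,n2,n3}; idom=n3
  n7: preds {n0,n4}: {n0} ∩ {n0,n2,n3,n4} = {n0}; idom=n0
  n8: preds {n3,n6}: {n0,n2,n3} ∩ {n0,n2,n3,n6} = {n0,n2,n3}; idom=n3

DF derivation:
  n6←n4: walk n4 to n3
  n6←n5: walk n5 to n3
  n7←n0: walk · to n0
  n7←n4: walk n4→n3→n2 to n0
  n8←n3: walk · to n3
  n8←n6: walk n6 to n3
  DF(n0)=∅
  DF(n1)=∅
  DF(n2)={n7}
  DF(n3)={n7}
  DF(n4)={n6,n7}
  DF(n5)={n6}
  DF(n6)={n8}
  DF(n7)=∅
  DF(n8)=∅

DF(n6) = ["n8"]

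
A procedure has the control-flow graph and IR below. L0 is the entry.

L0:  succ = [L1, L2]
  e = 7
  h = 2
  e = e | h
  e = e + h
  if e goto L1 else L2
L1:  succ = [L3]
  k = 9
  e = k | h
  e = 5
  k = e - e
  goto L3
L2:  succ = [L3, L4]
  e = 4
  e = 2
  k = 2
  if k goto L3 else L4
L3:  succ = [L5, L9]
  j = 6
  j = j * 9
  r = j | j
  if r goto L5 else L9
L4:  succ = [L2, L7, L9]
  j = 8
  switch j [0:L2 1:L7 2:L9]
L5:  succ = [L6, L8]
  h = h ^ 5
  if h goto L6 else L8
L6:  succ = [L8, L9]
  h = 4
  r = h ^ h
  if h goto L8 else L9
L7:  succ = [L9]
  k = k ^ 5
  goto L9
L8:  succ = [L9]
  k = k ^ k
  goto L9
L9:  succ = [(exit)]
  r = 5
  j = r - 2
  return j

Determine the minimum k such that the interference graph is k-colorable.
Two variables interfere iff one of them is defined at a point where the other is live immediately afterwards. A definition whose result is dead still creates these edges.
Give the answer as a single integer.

Per-block:
  L0: def={e,h} ue=∅
  L1: def={e,k} ue={h}
  L2: def={e,k} ue=∅
  L3: def={j,r} ue=∅
  L4: def={j} ue=∅
  L5: def={h} ue={h}
  L6: def={h,r} ue=∅
  L7: def={k} ue={k}
  L8: def={k} ue={k}
  L9: def={j,r} ue=∅

Backward fixpoint:
  live L0: ∅→{h}
  live L1: {h}→{h,k}
  live L2: {h}→{h,k}
  live L3: {h,k}→{h,k}
  live L4: {h,k}→{h,k}
  live L5: {h,k}→{k}
  live L6: {k}→{k}
  live L7: {k}→∅
  live L8: {k}→∅
  live L9: ∅→∅

Interfere edges:
  e — {h}
  h — {e,j,k,r}
  j — {h,k}
  k — {h,j,r}
  r — {h,k}

Colouring:
  lower bound: {h,j,k} mutually conflict ⇒ χ ≥ 3
  assign e→r1 h→r0 j→r2 k→r1 r→r2 — no edge inside a register ⇒ χ ≤ 3
  χ = 3

Answer: 3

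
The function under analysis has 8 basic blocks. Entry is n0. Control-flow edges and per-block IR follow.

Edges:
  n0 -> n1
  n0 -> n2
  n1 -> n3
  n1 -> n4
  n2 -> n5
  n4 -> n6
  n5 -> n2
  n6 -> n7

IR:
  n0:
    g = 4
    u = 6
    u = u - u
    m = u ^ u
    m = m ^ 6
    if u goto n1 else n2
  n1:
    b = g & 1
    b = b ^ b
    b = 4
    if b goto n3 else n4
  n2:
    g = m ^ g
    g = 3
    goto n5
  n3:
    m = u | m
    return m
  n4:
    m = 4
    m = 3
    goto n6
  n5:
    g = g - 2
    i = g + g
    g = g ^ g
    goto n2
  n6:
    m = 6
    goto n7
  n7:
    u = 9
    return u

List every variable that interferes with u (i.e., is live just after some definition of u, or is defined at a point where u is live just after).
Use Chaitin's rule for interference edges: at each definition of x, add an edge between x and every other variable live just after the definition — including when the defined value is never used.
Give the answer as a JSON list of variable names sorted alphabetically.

def/use:
  n0: def={g,m,u} ue=∅
  n1: def={b} ue={g}
  n2: def={g} ue={g,m}
  n3: def={m} ue={m,u}
  n4: def={m} ue=∅
  n5: def={g,i} ue={g}
  n6: def={m} ue=∅
  n7: def={u} ue=∅

Live sets:
  n0: in=∅ out={g,m,u}
  n1: in={g,m,u} out={m,u}
  n2: in={g,m} out={g,m}
  n3: in={m,u} out=∅
  n4: in=∅ out=∅
  n5: in={g,m} out={g,m}
  n6: in=∅ out=∅
  n7: in=∅ out=∅

Interfere edges:
  b — {m,u}
  g — {i,m,u}
  i — {g,m}
  m — {b,g,i,u}
  u — {b,g,m}

N(u) = ["b", "g", "m"]

Answer: ["b", "g", "m"]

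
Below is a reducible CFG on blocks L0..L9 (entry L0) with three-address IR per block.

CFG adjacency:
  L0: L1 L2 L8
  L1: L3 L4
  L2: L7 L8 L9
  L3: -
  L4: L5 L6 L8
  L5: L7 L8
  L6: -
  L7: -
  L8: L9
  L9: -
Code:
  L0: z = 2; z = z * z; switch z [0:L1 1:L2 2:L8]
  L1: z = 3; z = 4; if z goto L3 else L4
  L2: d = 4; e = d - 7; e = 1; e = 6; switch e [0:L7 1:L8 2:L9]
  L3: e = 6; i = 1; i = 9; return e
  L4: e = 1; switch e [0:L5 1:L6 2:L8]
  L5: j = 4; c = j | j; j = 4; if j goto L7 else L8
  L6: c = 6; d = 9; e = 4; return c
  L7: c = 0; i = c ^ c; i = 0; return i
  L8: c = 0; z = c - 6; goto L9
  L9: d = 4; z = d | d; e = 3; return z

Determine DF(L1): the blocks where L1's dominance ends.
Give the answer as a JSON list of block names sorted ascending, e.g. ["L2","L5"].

Answer: ["L7", "L8"]

Analysis:
idom tree: L1←L0 L2←L0 L3←L1 L4←L1 L5←L4 L6←L4 L7←L0 L8←L0 L9←L0
Dom at joins:
  L7: preds {L2,L5}: {L0,L2} ∩ {L0,L1,L4,L5} = {L0}; idom=L0
  L8: preds {L0,L2,L4,L5}: {L0} ∩ {L0,L2} ∩ {L0,L1,L4} ∩ {L0,L1,L4,L5} = {L0}; idom=L0
  L9: preds {L2,L8}: {L0,L2} ∩ {L0,L8} = {L0}; idom=L0

Frontier:
  L7←L2: walk L2 to L0
  L7←L5: walk L5→L4→L1 to L0
  L8←L0: walk · to L0
  L8←L2: walk L2 to L0
  L8←L4: walk L4→L1 to L0
  L8←L5: walk L5→L4→L1 to L0
  L9←L2: walk L2 to L0
  L9←L8: walk L8 to L0
  L0: DF=∅
  L1: DF={L7,L8}
  L2: DF={L7,L8,L9}
  L3: DF=∅
  L4: DF={L7,L8}
  L5: DF={L7,L8}
  L6: DF=∅
  L7: DF=∅
  L8: DF={L9}
  L9: DF=∅

DF(L1) = ["L7", "L8"]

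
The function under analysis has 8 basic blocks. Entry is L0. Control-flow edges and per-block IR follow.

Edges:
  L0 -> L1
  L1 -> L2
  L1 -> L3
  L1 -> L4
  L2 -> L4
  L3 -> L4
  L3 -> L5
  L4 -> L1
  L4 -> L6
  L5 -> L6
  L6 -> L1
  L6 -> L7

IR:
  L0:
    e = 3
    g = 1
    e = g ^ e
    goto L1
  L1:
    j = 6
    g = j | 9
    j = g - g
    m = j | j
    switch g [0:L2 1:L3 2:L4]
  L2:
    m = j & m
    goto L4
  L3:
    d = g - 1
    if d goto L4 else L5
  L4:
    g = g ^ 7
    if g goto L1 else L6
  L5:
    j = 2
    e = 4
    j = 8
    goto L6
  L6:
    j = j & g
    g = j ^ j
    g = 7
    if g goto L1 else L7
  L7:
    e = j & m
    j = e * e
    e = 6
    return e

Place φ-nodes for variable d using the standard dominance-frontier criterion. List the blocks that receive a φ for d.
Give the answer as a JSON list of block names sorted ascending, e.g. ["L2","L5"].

Answer: ["L1", "L4", "L6"]

Analysis:
idom tree: L1←L0 L2←L1 L3←L1 L4←L1 L5←L3 L6←L1 L7←L6
Dom at joins:
  L1: preds {L0,L4,L6}: {L0} ∩ {L0,L1,L4} ∩ {L0,L1,L6} = {L0}; idom=L0
  L4: preds {L1,L2,L3}: {L0,L1} ∩ {L0,L1,L2} ∩ {L0,L1,L3} = {L0,L1}; idom=L1
  L6: preds {L4,L5}: {L0,L1,L4} ∩ {L0,L1,L3,L5} = {L0,L1}; idom=L1

DF walk-up:
  L1←L0: walk · to L0
  L1←L4: walk L4→L1 to L0
  L1←L6: walk L6→L1 to L0
  L4←L1: walk · to L1
  L4←L2: walk L2 to L1
  L4←L3: walk L3 to L1
  L6←L4: walk L4 to L1
  L6←L5: walk L5→L3 to L1
  DF(L0)=∅
  DF(L1)={L1}
  DF(L2)={L4}
  DF(L3)={L4,L6}
  DF(L4)={L1,L6}
  DF(L5)={L6}
  DF(L6)={L1}
  DF(L7)=∅

φ for d: defs {L3}
  DF⁺ = {L1,L4,L6}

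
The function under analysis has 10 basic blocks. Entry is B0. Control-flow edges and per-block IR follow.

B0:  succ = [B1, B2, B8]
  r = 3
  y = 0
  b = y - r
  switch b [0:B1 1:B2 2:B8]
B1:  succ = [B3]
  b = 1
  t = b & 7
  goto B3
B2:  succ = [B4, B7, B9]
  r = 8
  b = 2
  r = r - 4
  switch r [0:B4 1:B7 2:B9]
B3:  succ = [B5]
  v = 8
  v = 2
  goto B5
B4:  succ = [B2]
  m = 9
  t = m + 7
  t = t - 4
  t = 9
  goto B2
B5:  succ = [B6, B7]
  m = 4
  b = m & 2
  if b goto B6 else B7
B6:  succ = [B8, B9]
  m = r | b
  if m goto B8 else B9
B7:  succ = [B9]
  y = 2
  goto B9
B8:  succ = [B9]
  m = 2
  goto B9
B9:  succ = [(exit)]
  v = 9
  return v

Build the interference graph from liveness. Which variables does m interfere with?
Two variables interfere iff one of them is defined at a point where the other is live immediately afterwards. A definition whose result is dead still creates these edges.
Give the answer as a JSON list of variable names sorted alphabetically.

Per-block:
  B0: {b,r,y} / ∅
  B1: {b,t} / ∅
  B2: {b,r} / ∅
  B3: {v} / ∅
  B4: {m,t} / ∅
  B5: {b,m} / ∅
  B6: {m} / {b,r}
  B7: {y} / ∅
  B8: {m} / ∅
  B9: {v} / ∅

Liveness:
  B0 li=∅ lo={r}
  B1 li={r} lo={r}
  B2 li=∅ lo=∅
  B3 li={r} lo={r}
  B4 li=∅ lo=∅
  B5 li={r} lo={b,r}
  B6 li={b,r} lo=∅
  B7 li=∅ lo=∅
  B8 li=∅ lo=∅
  B9 li=∅ lo=∅

Interference:
  b: {r}
  m: {r}
  r: {b,m,t,v,y}
  t: {r}
  v: {r}
  y: {r}

N(m) = ["r"]

Answer: ["r"]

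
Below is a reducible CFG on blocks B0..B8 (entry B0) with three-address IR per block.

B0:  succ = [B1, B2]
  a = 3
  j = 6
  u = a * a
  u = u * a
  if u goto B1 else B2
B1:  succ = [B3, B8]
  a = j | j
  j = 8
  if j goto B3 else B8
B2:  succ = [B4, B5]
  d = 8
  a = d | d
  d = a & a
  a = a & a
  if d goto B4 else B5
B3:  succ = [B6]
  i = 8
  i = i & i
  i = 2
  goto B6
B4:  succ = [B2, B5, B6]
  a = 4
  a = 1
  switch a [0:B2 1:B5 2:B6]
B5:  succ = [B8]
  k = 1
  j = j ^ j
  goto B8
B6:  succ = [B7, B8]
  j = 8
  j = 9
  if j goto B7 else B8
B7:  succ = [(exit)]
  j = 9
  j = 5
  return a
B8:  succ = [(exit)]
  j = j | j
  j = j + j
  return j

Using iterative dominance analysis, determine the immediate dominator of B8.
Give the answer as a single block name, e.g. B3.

idom tree: B1←B0 B2←B0 B3←B1 B4←B2 B5←B2 B6←B0 B7←B6 B8←B0
Join-block Dom:
  B2: preds {B0,B4}: {B0} ∩ {B0,B2,B4} = {B0}; idom=B0
  B5: preds {B2,B4}: {B0,B2} ∩ {B0,B2,B4} = {B0,B2}; idom=B2
  B6: preds {B3,B4}: {B0,B1,B3} ∩ {B0,B2,B4} = {B0}; idom=B0
  B8: preds {B1,B5,B6}: {B0,B1} ∩ {B0,B2,B5} ∩ {B0,B6} = {B0}; idom=B0

idom(B8) = B0

Answer: B0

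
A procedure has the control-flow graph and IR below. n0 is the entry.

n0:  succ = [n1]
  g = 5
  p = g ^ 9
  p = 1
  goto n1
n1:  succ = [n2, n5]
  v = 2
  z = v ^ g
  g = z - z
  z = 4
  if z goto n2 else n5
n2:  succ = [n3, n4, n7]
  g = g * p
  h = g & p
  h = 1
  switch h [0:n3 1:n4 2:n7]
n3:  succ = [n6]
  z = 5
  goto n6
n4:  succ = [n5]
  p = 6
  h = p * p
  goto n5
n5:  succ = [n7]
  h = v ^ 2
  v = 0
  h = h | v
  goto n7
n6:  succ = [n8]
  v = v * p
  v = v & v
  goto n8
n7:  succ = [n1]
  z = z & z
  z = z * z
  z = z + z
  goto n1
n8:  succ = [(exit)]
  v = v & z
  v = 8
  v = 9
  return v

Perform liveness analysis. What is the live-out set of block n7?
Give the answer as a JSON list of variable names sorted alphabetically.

Answer: ["g", "p"]

Working:
Block summaries:
  n0: {g,p} / ∅
  n1: {g,v,z} / {g}
  n2: {g,h} / {g,p}
  n3: {z} / ∅
  n4: {h,p} / ∅
  n5: {h,v} / {v}
  n6: {v} / {p,v}
  n7: {z} / {z}
  n8: {v} / {v,z}

Backward fixpoint:
  live n0: ∅→{g,p}
  live n1: {g,p}→{g,p,v,z}
  live n2: {g,p,v,z}→{g,p,v,z}
  live n3: {p,v}→{p,v,z}
  live n4: {g,v,z}→{g,p,v,z}
  live n5: {g,p,v,z}→{g,p,z}
  live n6: {p,v,z}→{v,z}
  live n7: {g,p,z}→{g,p}
  live n8: {v,z}→∅

live-out(n7) = ["g", "p"]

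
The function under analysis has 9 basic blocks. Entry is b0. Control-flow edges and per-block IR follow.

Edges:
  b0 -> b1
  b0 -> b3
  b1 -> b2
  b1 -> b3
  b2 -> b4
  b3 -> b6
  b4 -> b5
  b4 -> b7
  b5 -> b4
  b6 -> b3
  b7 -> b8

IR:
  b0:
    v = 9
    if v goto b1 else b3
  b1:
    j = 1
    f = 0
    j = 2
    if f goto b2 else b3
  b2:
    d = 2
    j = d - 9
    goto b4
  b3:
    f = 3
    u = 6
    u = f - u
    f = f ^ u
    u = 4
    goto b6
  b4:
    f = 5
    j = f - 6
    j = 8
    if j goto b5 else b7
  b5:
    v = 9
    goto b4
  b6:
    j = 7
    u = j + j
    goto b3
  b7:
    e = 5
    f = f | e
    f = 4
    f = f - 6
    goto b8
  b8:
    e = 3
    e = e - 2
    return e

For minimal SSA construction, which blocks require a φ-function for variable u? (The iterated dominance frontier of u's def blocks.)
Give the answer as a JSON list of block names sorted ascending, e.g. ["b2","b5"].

Answer: ["b3"]

Derivation:
idom tree: b1←b0 b2←b1 b3←b0 b4←b2 b5←b4 b6←b3 b7←b4 b8←b7
Dom at joins:
  b3: preds {b0,b1,b6}: {b0} ∩ {b0,b1} ∩ {b0,b3,b6} = {b0}; idom=b0
  b4: preds {b2,b5}: {b0,b1,b2} ∩ {b0,b1,b2,b4,b5} = {b0,b1,b2}; idom=b2

DF walk-up:
  b3←b0: walk · to b0
  b3←b1: walk b1 to b0
  b3←b6: walk b6→b3 to b0
  b4←b2: walk · to b2
  b4←b5: walk b5→b4 to b2
  b0 → ∅
  b1 → {b3}
  b2 → ∅
  b3 → {b3}
  b4 → {b4}
  b5 → {b4}
  b6 → {b3}
  b7 → ∅
  b8 → ∅

φ for u: defs {b3,b6}
  DF⁺ = {b3}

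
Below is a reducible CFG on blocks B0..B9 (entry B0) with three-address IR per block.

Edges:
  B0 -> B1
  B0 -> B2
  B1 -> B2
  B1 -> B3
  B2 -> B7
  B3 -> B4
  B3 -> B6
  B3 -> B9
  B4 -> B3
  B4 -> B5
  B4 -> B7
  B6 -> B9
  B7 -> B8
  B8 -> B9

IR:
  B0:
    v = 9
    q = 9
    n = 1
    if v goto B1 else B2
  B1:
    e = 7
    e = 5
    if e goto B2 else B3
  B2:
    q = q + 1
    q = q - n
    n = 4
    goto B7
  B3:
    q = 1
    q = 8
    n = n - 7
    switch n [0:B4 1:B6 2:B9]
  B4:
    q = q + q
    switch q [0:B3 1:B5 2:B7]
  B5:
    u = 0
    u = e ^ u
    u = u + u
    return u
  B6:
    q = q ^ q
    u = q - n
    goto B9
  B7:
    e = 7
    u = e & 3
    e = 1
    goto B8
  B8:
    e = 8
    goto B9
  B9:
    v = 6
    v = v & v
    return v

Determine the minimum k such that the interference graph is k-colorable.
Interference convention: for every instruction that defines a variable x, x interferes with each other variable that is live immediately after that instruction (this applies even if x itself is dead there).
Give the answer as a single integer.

Answer: 3

Analysis:
Block summaries:
  B0 def {n,q,v} use ∅
  B1 def {e} use ∅
  B2 def {n,q} use {n,q}
  B3 def {n,q} use {n}
  B4 def {q} use {q}
  B5 def {u} use {e}
  B6 def {q,u} use {n,q}
  B7 def {e,u} use ∅
  B8 def {e} use ∅
  B9 def {v} use ∅

Liveness:
  B0: in=∅ out={n,q}
  B1: in={n,q} out={e,n,q}
  B2: in={n,q} out=∅
  B3: in={e,n} out={e,n,q}
  B4: in={e,n,q} out={e,n}
  B5: in={e} out=∅
  B6: in={n,q} out=∅
  B7: in=∅ out=∅
  B8: in=∅ out=∅
  B9: in=∅ out=∅

Interference:
  e: {n,q,u}
  n: {e,q,v}
  q: {e,n,v}
  u: {e}
  v: {n,q}

Chromatic number:
  {e,n,q} pairwise interfere (3-clique) ⇒ χ ≥ 3
  assign e→R0 n→R1 q→R2 u→R1 v→R0 — no edge inside a register ⇒ χ ≤ 3
  χ = 3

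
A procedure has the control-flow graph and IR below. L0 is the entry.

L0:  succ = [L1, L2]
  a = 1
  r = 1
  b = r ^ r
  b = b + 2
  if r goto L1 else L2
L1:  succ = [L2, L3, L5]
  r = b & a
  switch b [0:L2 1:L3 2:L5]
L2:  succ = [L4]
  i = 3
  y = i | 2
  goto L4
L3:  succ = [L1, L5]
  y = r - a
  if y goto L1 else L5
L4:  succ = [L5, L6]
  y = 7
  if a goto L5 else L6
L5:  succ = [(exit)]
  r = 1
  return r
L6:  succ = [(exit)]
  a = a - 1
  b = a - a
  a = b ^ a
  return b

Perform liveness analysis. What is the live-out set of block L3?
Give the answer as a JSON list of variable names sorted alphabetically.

Per-block:
  L0: def={a,b,r} ue=∅
  L1: def={r} ue={a,b}
  L2: def={i,y} ue=∅
  L3: def={y} ue={a,r}
  L4: def={y} ue={a}
  L5: def={r} ue=∅
  L6: def={a,b} ue={a}

Backward fixpoint:
  L0 li=∅ lo={a,b}
  L1 li={a,b} lo={a,b,r}
  L2 li={a} lo={a}
  L3 li={a,b,r} lo={a,b}
  L4 li={a} lo={a}
  L5 li=∅ lo=∅
  L6 li={a} lo=∅

live-out(L3) = ["a", "b"]

Answer: ["a", "b"]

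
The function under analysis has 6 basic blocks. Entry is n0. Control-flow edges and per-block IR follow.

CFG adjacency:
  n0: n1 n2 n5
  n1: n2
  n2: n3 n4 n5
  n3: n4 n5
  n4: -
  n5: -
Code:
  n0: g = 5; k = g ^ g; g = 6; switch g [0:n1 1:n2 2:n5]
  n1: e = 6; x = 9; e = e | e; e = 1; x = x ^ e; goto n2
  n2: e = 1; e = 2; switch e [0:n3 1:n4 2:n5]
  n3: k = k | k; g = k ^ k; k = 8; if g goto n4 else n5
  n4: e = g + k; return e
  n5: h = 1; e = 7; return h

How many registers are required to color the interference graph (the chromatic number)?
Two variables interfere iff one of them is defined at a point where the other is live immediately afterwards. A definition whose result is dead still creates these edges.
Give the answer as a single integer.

def/use:
  n0: {g,k} / ∅
  n1: {e,x} / ∅
  n2: {e} / ∅
  n3: {g,k} / {k}
  n4: {e} / {g,k}
  n5: {e,h} / ∅

Backward fixpoint:
  live n0: ∅→{g,k}
  live n1: {g,k}→{g,k}
  live n2: {g,k}→{g,k}
  live n3: {k}→{g,k}
  live n4: {g,k}→∅
  live n5: ∅→∅

Interfere edges:
  e: {g,h,k,x}
  g: {e,k,x}
  h: {e}
  k: {e,g,x}
  x: {e,g,k}

Colouring:
  clique {e,g,k,x} ⇒ need ≥ 4
  4-colouring: c0={e}  c1={g,h}  c2={k}  c3={x}
  χ = 4

Answer: 4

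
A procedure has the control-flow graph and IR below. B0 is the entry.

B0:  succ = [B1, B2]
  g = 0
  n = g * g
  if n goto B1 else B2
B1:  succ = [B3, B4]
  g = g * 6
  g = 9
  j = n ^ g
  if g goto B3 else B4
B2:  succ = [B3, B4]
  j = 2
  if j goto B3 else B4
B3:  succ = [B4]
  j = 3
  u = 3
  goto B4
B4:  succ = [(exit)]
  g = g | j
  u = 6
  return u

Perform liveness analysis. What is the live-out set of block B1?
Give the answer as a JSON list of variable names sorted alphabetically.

Per-block:
  B0: {g,n} / ∅
  B1: {g,j} / {g,n}
  B2: {j} / ∅
  B3: {j,u} / ∅
  B4: {g,u} / {g,j}

Live sets:
  live B0: ∅→{g,n}
  live B1: {g,n}→{g,j}
  live B2: {g}→{g,j}
  live B3: {g}→{g,j}
  live B4: {g,j}→∅

live-out(B1) = ["g", "j"]

Answer: ["g", "j"]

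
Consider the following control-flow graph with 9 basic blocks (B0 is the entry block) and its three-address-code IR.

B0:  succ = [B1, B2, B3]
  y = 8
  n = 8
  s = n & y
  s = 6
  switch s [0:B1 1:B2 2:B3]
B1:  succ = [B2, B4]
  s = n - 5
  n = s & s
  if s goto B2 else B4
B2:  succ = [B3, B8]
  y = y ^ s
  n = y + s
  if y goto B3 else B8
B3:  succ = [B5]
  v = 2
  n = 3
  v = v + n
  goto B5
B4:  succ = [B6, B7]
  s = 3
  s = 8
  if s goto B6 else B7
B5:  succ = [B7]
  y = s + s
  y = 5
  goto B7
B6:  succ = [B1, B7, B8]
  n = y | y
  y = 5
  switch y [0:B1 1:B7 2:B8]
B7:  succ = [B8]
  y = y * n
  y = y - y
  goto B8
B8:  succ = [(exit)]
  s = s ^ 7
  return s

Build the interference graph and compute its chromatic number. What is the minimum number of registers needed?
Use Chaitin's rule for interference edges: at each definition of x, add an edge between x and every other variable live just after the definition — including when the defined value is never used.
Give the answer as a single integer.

Block summaries:
  B0 def {n,s,y} use ∅
  B1 def {n,s} use {n}
  B2 def {n,y} use {s,y}
  B3 def {n,v} use ∅
  B4 def {s} use ∅
  B5 def {y} use {s}
  B6 def {n,y} use {y}
  B7 def {y} use {n,y}
  B8 def {s} use {s}

Backward fixpoint:
  B0 li=∅ lo={n,s,y}
  B1 li={n,y} lo={n,s,y}
  B2 li={s,y} lo={s}
  B3 li={s} lo={n,s}
  B4 li={n,y} lo={n,s,y}
  B5 li={n,s} lo={n,s,y}
  B6 li={s,y} lo={n,s,y}
  B7 li={n,s,y} lo={s}
  B8 li={s} lo=∅

Conflict graph:
  n: {s,v,y}
  s: {n,v,y}
  v: {n,s}
  y: {n,s}

Registers:
  lower bound: {n,s,v} mutually conflict ⇒ χ ≥ 3
  3-colouring: c0={n}  c1={s}  c2={v,y}
  χ = 3

Answer: 3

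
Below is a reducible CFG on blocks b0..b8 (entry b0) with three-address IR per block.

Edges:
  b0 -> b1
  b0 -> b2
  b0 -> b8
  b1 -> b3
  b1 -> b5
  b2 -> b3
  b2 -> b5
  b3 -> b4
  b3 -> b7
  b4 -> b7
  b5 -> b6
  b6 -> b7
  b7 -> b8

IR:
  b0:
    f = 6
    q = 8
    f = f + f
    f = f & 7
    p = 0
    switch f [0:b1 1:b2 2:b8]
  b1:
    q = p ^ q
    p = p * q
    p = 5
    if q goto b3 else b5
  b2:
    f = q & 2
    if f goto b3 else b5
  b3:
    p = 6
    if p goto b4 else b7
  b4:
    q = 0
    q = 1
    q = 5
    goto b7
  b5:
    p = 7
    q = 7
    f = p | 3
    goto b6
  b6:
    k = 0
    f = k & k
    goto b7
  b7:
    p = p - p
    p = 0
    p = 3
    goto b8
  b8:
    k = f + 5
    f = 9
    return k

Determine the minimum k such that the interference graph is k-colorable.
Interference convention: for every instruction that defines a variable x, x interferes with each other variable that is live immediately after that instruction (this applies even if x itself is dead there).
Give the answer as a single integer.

Answer: 3

Derivation:
Per-block:
  b0: def={f,p,q} ue=∅
  b1: def={p,q} ue={p,q}
  b2: def={f} ue={q}
  b3: def={p} ue=∅
  b4: def={q} ue=∅
  b5: def={f,p,q} ue=∅
  b6: def={f,k} ue=∅
  b7: def={p} ue={p}
  b8: def={f,k} ue={f}

Liveness:
  live b0: ∅→{f,p,q}
  live b1: {f,p,q}→{f}
  live b2: {q}→{f}
  live b3: {f}→{f,p}
  live b4: {f,p}→{f,p}
  live b5: ∅→{p}
  live b6: {p}→{f,p}
  live b7: {f,p}→{f}
  live b8: {f}→∅

Interference:
  f↔{k,p,q}
  k↔{f,p}
  p↔{f,k,q}
  q↔{f,p}

Registers:
  {f,k,p} pairwise interfere (3-clique) ⇒ χ ≥ 3
  assign f→R0 k→R2 p→R1 q→R2 — no edge inside a register ⇒ χ ≤ 3
  χ = 3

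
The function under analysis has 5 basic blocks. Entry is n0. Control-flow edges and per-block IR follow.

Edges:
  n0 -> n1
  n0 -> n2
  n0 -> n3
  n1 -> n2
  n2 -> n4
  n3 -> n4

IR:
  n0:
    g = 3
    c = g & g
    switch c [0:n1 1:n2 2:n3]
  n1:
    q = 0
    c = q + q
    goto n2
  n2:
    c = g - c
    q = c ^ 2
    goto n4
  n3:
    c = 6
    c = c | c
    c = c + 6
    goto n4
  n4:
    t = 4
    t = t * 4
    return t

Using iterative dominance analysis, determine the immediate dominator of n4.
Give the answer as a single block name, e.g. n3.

Answer: n0

Working:
idom tree: n1←n0 n2←n0 n3←n0 n4←n0
Dom∩ at merges:
  n2: preds {n0,n1}: {n0} ∩ {n0,n1} = {n0}; idom=n0
  n4: preds {n2,n3}: {n0,n2} ∩ {n0,n3} = {n0}; idom=n0

idom(n4) = n0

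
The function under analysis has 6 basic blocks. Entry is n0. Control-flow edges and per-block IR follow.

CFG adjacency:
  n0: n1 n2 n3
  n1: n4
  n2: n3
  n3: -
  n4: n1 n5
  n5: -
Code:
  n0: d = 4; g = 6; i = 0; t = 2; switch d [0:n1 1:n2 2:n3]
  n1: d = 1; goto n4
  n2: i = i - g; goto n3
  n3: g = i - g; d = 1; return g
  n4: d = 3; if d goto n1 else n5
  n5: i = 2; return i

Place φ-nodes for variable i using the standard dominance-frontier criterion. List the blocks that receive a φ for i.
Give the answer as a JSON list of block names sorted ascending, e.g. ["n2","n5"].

idom tree: n1←n0 n2←n0 n3←n0 n4←n1 n5←n4
Join-block Dom:
  n1: preds {n0,n4}: {n0} ∩ {n0,n1,n4} = {n0}; idom=n0
  n3: preds {n0,n2}: {n0} ∩ {n0,n2} = {n0}; idom=n0

Frontier:
  join n1 pred n0: · stop@n0
  join n1 pred n4: n4→n1 stop@n0
  join n3 pred n0: · stop@n0
  join n3 pred n2: n2 stop@n0
  n0: DF=∅
  n1: DF={n1}
  n2: DF={n3}
  n3: DF=∅
  n4: DF={n1}
  n5: DF=∅

φ for i: defs {n0,n2,n5}
  DF⁺ = {n3}

Answer: ["n3"]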